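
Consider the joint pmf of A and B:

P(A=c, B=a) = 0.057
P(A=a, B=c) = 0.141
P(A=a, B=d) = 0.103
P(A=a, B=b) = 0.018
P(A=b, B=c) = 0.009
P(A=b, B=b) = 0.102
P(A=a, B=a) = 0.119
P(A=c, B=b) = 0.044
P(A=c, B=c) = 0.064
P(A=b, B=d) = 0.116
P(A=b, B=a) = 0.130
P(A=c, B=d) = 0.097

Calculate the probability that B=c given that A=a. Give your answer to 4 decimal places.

0.3701

P(A=a) = 0.119 + 0.018 + 0.141 + 0.103 = 0.381.
P(B=c | A=a) = 0.141/0.381 = 0.3701.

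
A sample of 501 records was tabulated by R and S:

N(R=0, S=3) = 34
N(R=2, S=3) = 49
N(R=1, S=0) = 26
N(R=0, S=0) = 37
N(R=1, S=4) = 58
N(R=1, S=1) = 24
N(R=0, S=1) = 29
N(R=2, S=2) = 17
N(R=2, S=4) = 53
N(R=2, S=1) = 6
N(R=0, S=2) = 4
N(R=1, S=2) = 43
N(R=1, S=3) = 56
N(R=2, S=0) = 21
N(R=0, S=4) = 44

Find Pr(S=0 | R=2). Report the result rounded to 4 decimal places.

0.1438

Total with R=2: 21 + 6 + 17 + 49 + 53 = 146.
P(S=0 | R=2) = 21/146 = 0.1438.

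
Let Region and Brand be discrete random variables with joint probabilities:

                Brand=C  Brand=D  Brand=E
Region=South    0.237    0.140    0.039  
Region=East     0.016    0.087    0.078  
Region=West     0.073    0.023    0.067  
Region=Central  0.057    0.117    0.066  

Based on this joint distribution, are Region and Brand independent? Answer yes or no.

P(Region=South) = 0.416 and P(Brand=C) = 0.383, so their product is 0.15933, but P(Region=South, Brand=C) = 0.237. Since these differ, Region and Brand are not independent.

no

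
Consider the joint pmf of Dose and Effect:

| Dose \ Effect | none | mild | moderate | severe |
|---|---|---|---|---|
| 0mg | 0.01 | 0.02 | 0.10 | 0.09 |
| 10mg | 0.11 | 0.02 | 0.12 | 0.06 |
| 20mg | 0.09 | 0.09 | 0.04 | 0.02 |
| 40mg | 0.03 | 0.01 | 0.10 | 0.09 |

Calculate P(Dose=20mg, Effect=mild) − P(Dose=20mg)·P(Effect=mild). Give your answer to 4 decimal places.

0.0564

P(Dose=20mg) = 0.09 + 0.09 + 0.04 + 0.02 = 0.24.
P(Effect=mild) = 0.02 + 0.02 + 0.09 + 0.01 = 0.14.
P(Dose=20mg, Effect=mild) − P(Dose=20mg)P(Effect=mild) = 0.09 − 0.24×0.14 = 0.0564.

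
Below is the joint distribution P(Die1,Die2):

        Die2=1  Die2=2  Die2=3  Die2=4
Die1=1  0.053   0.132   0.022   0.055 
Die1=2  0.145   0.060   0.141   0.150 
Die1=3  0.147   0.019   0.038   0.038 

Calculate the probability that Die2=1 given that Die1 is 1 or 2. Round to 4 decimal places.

0.2612

P(Die1=1) = 0.053 + 0.132 + 0.022 + 0.055 = 0.262.
P(Die1=2) = 0.145 + 0.060 + 0.141 + 0.150 = 0.496.
P(Die1 ∈ {1, 2}) = 0.262 + 0.496 = 0.758; P(Die2=1, Die1 ∈ {1, 2}) = 0.053 + 0.145 = 0.198.
P(Die2=1 | Die1 ∈ {1, 2}) = 0.198/0.758 = 0.2612.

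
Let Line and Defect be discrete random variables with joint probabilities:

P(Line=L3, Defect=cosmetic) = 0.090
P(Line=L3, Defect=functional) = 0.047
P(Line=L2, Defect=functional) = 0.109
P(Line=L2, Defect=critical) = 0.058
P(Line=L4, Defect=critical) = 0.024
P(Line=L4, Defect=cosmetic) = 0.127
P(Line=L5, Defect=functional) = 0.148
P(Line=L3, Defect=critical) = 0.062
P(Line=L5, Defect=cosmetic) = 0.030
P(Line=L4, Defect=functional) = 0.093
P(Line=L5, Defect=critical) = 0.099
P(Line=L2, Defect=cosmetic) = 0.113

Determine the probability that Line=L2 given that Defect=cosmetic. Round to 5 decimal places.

0.31389

P(Defect=cosmetic) = 0.113 + 0.090 + 0.127 + 0.030 = 0.360.
P(Line=L2 | Defect=cosmetic) = 0.113/0.360 = 0.31389.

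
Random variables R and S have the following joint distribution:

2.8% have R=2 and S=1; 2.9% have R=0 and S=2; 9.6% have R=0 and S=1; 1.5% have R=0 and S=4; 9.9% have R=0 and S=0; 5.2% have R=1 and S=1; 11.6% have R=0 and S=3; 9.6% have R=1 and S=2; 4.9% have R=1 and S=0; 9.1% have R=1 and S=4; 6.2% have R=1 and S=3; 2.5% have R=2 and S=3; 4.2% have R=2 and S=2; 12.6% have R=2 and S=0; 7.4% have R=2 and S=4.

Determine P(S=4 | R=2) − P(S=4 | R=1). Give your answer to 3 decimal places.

-0.009

P(R=2) = 0.126 + 0.028 + 0.042 + 0.025 + 0.074 = 0.295; P(S=4 | R=2) = 0.074/0.295 = 0.2508.
P(R=1) = 0.049 + 0.052 + 0.096 + 0.062 + 0.091 = 0.350; P(S=4 | R=1) = 0.091/0.350 = 0.2600.
Difference = -0.009.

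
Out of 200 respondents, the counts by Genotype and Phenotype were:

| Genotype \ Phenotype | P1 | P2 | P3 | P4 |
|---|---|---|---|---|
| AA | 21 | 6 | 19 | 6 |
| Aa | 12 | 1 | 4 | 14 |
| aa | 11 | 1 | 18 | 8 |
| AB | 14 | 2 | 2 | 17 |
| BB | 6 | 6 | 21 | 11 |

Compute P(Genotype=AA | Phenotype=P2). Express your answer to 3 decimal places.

0.375

Total with Phenotype=P2: 6 + 1 + 1 + 2 + 6 = 16.
P(Genotype=AA | Phenotype=P2) = 6/16 = 0.375.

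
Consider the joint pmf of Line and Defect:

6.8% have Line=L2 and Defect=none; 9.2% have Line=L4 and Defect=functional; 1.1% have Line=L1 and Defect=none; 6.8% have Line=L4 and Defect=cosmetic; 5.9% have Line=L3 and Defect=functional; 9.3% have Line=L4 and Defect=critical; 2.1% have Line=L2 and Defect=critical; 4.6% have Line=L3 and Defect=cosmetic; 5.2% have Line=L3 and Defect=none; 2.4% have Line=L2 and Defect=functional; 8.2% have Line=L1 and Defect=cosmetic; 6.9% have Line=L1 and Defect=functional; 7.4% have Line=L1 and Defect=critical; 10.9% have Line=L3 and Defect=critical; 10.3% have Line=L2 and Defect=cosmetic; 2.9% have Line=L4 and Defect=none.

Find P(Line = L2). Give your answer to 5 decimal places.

0.21600

P(Line=L2) = 0.068 + 0.103 + 0.024 + 0.021 = 0.216.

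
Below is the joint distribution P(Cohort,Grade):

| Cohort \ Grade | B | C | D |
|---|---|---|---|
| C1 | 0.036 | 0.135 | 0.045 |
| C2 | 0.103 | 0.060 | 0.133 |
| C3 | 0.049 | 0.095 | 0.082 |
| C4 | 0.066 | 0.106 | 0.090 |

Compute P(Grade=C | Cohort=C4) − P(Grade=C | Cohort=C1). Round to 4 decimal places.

-0.2204

P(Cohort=C4) = 0.066 + 0.106 + 0.090 = 0.262; P(Grade=C | Cohort=C4) = 0.106/0.262 = 0.40458.
P(Cohort=C1) = 0.036 + 0.135 + 0.045 = 0.216; P(Grade=C | Cohort=C1) = 0.135/0.216 = 0.62500.
Difference = -0.2204.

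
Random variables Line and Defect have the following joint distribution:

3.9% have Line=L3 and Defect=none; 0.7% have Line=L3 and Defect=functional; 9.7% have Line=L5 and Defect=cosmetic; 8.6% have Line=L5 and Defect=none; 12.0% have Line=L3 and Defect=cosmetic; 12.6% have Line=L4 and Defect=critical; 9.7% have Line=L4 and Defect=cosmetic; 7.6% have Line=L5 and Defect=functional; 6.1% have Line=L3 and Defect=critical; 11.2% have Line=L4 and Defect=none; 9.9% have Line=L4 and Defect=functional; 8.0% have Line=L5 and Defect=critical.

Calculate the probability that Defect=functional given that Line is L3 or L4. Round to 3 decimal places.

P(Line=L3) = 0.039 + 0.120 + 0.007 + 0.061 = 0.227.
P(Line=L4) = 0.112 + 0.097 + 0.099 + 0.126 = 0.434.
P(Line ∈ {L3, L4}) = 0.227 + 0.434 = 0.661; P(Defect=functional, Line ∈ {L3, L4}) = 0.007 + 0.099 = 0.106.
P(Defect=functional | Line ∈ {L3, L4}) = 0.106/0.661 = 0.160.

0.160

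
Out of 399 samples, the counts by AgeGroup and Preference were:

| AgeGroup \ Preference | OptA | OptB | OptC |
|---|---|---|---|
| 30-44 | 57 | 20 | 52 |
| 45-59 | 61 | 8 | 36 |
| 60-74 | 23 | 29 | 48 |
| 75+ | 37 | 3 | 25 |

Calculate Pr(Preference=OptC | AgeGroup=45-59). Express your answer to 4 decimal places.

0.3429

Total with AgeGroup=45-59: 61 + 8 + 36 = 105.
P(Preference=OptC | AgeGroup=45-59) = 36/105 = 0.3429.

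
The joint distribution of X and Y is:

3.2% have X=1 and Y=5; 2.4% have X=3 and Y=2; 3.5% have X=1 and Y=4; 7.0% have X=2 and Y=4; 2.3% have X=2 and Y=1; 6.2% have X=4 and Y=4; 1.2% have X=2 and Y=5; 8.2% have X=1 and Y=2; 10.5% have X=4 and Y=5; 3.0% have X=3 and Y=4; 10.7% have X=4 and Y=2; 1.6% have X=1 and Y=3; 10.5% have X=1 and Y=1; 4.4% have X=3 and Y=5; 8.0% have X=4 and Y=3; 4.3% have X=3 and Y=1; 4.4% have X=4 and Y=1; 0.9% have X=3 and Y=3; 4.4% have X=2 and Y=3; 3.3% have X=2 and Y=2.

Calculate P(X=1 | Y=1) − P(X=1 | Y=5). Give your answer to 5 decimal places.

0.32257

P(Y=1) = 0.105 + 0.023 + 0.043 + 0.044 = 0.215; P(X=1 | Y=1) = 0.105/0.215 = 0.488372.
P(Y=5) = 0.032 + 0.012 + 0.044 + 0.105 = 0.193; P(X=1 | Y=5) = 0.032/0.193 = 0.165803.
Difference = 0.32257.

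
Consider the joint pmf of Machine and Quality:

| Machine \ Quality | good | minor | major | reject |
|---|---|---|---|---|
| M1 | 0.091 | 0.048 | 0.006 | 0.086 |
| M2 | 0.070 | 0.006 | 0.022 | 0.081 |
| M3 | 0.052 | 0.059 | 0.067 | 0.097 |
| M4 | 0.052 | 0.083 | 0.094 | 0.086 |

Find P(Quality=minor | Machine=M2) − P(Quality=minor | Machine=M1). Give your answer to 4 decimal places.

P(Machine=M2) = 0.070 + 0.006 + 0.022 + 0.081 = 0.179; P(Quality=minor | Machine=M2) = 0.006/0.179 = 0.03352.
P(Machine=M1) = 0.091 + 0.048 + 0.006 + 0.086 = 0.231; P(Quality=minor | Machine=M1) = 0.048/0.231 = 0.20779.
Difference = -0.1743.

-0.1743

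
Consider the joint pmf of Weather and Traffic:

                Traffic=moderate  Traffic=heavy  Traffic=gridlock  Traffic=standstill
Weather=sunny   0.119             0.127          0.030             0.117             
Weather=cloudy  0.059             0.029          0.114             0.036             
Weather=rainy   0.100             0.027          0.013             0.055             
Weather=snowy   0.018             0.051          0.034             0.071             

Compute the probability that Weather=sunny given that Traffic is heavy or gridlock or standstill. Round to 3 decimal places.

P(Traffic=heavy) = 0.127 + 0.029 + 0.027 + 0.051 = 0.234.
P(Traffic=gridlock) = 0.030 + 0.114 + 0.013 + 0.034 = 0.191.
P(Traffic=standstill) = 0.117 + 0.036 + 0.055 + 0.071 = 0.279.
P(Traffic ∈ {heavy, gridlock, standstill}) = 0.234 + 0.191 + 0.279 = 0.704; P(Weather=sunny, Traffic ∈ {heavy, gridlock, standstill}) = 0.127 + 0.030 + 0.117 = 0.274.
P(Weather=sunny | Traffic ∈ {heavy, gridlock, standstill}) = 0.274/0.704 = 0.389.

0.389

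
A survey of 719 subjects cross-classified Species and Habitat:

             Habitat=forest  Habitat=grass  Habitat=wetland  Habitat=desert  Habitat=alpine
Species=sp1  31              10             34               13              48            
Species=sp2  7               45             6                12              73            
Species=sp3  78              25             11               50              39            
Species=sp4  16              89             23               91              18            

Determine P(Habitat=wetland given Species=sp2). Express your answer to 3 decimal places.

Total with Species=sp2: 7 + 45 + 6 + 12 + 73 = 143.
P(Habitat=wetland | Species=sp2) = 6/143 = 0.042.

0.042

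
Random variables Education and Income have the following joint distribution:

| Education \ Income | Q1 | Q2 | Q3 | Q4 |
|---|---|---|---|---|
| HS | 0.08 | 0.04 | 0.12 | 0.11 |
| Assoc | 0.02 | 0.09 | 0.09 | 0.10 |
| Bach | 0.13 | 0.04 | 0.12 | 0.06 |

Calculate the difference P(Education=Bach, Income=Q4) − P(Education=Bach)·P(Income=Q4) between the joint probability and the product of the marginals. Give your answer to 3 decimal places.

P(Education=Bach) = 0.13 + 0.04 + 0.12 + 0.06 = 0.35.
P(Income=Q4) = 0.11 + 0.10 + 0.06 = 0.27.
P(Education=Bach, Income=Q4) − P(Education=Bach)P(Income=Q4) = 0.06 − 0.35×0.27 = -0.035.

-0.035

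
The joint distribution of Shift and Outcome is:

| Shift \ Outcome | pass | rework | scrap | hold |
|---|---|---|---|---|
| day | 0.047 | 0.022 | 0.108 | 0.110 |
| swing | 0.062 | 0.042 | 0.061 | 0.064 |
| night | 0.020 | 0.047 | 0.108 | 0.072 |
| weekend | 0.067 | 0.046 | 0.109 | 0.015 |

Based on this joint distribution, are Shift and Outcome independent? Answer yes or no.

no

P(Shift=weekend) = 0.237 and P(Outcome=hold) = 0.261, so their product is 0.06186, but P(Shift=weekend, Outcome=hold) = 0.015. Since these differ, Shift and Outcome are not independent.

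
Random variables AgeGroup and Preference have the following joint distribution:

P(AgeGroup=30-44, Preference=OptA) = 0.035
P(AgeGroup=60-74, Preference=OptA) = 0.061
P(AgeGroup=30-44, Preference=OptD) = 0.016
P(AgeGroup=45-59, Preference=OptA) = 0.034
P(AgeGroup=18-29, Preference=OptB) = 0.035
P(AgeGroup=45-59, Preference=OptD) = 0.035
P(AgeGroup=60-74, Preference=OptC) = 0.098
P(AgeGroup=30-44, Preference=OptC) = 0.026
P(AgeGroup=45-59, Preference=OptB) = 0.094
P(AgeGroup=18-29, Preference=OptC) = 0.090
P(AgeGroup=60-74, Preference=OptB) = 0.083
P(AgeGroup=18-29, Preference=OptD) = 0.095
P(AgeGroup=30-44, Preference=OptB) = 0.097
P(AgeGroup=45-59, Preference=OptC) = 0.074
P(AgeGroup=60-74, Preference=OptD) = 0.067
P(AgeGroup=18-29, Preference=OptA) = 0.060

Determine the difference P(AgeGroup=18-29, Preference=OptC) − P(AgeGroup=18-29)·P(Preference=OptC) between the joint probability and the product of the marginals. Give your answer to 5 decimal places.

0.00936

P(AgeGroup=18-29) = 0.060 + 0.035 + 0.090 + 0.095 = 0.280.
P(Preference=OptC) = 0.090 + 0.026 + 0.074 + 0.098 = 0.288.
P(AgeGroup=18-29, Preference=OptC) − P(AgeGroup=18-29)P(Preference=OptC) = 0.090 − 0.280×0.288 = 0.00936.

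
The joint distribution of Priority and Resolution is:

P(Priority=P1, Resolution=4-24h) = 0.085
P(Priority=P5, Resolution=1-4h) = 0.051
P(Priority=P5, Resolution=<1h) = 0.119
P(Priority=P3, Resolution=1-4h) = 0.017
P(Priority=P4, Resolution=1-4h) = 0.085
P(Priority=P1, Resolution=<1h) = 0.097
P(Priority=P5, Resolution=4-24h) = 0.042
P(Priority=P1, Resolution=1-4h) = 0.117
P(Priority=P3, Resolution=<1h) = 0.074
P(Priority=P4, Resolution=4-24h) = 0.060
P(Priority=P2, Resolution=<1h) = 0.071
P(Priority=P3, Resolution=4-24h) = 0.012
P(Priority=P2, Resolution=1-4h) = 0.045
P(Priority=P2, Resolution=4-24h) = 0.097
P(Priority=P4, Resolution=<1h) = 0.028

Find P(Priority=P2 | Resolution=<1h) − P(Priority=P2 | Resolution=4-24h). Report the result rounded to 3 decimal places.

P(Resolution=<1h) = 0.097 + 0.071 + 0.074 + 0.028 + 0.119 = 0.389; P(Priority=P2 | Resolution=<1h) = 0.071/0.389 = 0.1825.
P(Resolution=4-24h) = 0.085 + 0.097 + 0.012 + 0.060 + 0.042 = 0.296; P(Priority=P2 | Resolution=4-24h) = 0.097/0.296 = 0.3277.
Difference = -0.145.

-0.145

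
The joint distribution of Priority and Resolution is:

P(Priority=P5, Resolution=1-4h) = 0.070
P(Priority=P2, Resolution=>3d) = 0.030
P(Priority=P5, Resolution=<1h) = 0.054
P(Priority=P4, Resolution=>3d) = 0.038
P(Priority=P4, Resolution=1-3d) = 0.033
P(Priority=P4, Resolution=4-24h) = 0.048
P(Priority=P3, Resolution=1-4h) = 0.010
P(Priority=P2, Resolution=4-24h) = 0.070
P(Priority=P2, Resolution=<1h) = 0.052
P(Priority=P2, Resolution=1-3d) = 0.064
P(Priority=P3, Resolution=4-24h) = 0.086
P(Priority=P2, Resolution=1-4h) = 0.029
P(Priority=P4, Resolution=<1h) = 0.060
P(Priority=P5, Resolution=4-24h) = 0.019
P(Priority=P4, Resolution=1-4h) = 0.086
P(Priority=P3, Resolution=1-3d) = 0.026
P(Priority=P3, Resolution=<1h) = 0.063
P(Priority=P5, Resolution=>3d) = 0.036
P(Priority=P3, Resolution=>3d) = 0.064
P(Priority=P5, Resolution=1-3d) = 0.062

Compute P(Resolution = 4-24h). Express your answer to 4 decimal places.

P(Resolution=4-24h) = 0.070 + 0.086 + 0.048 + 0.019 = 0.223.

0.2230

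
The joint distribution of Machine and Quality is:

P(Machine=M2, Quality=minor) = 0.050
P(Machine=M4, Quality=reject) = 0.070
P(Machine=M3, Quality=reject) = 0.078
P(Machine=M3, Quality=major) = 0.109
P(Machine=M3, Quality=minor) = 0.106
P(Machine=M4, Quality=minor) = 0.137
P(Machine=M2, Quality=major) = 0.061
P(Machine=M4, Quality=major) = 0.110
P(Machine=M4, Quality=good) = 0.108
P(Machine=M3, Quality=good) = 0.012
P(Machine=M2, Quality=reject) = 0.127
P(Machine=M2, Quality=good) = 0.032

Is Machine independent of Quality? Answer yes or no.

P(Machine=M2) = 0.270 and P(Quality=reject) = 0.275, so their product is 0.07425, but P(Machine=M2, Quality=reject) = 0.127. Since these differ, Machine and Quality are not independent.

no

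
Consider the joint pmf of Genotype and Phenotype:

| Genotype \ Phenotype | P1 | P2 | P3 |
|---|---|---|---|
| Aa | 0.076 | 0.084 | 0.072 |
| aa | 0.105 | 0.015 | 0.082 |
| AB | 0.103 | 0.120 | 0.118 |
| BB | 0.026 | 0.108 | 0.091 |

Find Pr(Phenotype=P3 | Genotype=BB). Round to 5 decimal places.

P(Genotype=BB) = 0.026 + 0.108 + 0.091 = 0.225.
P(Phenotype=P3 | Genotype=BB) = 0.091/0.225 = 0.40444.

0.40444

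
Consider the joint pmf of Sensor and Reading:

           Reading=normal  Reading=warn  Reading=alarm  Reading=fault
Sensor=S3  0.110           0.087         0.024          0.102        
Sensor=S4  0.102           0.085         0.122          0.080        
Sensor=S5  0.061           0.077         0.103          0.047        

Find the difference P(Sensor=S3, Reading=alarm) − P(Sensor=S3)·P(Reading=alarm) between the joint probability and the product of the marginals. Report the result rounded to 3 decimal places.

P(Sensor=S3) = 0.110 + 0.087 + 0.024 + 0.102 = 0.323.
P(Reading=alarm) = 0.024 + 0.122 + 0.103 = 0.249.
P(Sensor=S3, Reading=alarm) − P(Sensor=S3)P(Reading=alarm) = 0.024 − 0.323×0.249 = -0.056.

-0.056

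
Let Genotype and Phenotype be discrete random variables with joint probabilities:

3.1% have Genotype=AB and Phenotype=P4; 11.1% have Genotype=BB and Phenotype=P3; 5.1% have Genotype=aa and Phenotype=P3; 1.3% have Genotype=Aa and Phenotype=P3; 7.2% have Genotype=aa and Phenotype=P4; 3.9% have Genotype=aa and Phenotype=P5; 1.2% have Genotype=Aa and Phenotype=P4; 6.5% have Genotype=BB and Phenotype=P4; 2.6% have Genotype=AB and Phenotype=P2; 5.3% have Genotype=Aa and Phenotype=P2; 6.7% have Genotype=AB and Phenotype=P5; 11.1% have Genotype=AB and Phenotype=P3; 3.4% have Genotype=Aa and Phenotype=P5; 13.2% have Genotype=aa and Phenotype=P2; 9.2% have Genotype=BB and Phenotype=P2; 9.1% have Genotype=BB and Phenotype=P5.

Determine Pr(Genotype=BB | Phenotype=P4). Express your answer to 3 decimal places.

P(Phenotype=P4) = 0.012 + 0.072 + 0.031 + 0.065 = 0.180.
P(Genotype=BB | Phenotype=P4) = 0.065/0.180 = 0.361.

0.361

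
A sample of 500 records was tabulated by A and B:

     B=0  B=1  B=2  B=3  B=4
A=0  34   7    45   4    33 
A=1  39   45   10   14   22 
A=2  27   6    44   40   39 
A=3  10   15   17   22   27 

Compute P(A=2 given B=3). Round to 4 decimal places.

0.5000

Total with B=3: 4 + 14 + 40 + 22 = 80.
P(A=2 | B=3) = 40/80 = 0.5000.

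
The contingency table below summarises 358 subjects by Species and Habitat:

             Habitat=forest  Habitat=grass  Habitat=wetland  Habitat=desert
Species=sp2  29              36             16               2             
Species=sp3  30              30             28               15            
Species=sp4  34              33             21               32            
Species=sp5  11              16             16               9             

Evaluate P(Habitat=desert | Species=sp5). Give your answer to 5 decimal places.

Total with Species=sp5: 11 + 16 + 16 + 9 = 52.
P(Habitat=desert | Species=sp5) = 9/52 = 0.17308.

0.17308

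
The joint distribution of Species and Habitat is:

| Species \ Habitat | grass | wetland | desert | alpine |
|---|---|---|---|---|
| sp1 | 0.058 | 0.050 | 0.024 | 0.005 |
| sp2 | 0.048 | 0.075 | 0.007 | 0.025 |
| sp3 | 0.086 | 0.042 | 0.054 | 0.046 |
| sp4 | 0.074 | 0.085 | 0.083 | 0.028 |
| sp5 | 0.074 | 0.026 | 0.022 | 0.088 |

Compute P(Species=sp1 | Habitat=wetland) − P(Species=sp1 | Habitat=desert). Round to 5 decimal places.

0.05354

P(Habitat=wetland) = 0.050 + 0.075 + 0.042 + 0.085 + 0.026 = 0.278; P(Species=sp1 | Habitat=wetland) = 0.050/0.278 = 0.179856.
P(Habitat=desert) = 0.024 + 0.007 + 0.054 + 0.083 + 0.022 = 0.190; P(Species=sp1 | Habitat=desert) = 0.024/0.190 = 0.126316.
Difference = 0.05354.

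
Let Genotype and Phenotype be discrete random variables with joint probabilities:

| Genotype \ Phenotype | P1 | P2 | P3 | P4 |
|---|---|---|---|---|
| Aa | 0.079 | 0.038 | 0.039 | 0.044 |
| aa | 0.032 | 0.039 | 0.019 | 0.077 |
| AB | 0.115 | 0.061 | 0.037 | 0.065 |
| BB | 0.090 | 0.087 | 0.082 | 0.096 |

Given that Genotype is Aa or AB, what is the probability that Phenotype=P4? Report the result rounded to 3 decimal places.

P(Genotype=Aa) = 0.079 + 0.038 + 0.039 + 0.044 = 0.200.
P(Genotype=AB) = 0.115 + 0.061 + 0.037 + 0.065 = 0.278.
P(Genotype ∈ {Aa, AB}) = 0.200 + 0.278 = 0.478; P(Phenotype=P4, Genotype ∈ {Aa, AB}) = 0.044 + 0.065 = 0.109.
P(Phenotype=P4 | Genotype ∈ {Aa, AB}) = 0.109/0.478 = 0.228.

0.228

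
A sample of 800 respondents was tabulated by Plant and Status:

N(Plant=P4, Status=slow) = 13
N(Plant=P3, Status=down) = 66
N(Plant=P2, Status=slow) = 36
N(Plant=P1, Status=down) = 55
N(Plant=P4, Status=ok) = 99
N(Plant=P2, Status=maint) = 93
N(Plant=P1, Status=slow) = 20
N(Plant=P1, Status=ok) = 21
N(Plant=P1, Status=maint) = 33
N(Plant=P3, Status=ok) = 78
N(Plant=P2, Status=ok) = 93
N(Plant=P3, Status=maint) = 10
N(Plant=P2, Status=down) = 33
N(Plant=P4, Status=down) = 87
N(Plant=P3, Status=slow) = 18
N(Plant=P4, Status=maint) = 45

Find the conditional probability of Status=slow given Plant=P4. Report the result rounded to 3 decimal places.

0.053

Total with Plant=P4: 99 + 13 + 87 + 45 = 244.
P(Status=slow | Plant=P4) = 13/244 = 0.053.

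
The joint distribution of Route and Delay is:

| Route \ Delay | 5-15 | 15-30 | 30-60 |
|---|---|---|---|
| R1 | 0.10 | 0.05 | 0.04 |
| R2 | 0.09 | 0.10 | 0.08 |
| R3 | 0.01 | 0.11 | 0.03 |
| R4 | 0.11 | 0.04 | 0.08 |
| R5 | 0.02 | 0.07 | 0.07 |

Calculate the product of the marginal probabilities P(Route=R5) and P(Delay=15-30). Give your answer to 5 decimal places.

P(Route=R5) = 0.02 + 0.07 + 0.07 = 0.16.
P(Delay=15-30) = 0.05 + 0.10 + 0.11 + 0.04 + 0.07 = 0.37.
Product: 0.16 × 0.37 = 0.05920.

0.05920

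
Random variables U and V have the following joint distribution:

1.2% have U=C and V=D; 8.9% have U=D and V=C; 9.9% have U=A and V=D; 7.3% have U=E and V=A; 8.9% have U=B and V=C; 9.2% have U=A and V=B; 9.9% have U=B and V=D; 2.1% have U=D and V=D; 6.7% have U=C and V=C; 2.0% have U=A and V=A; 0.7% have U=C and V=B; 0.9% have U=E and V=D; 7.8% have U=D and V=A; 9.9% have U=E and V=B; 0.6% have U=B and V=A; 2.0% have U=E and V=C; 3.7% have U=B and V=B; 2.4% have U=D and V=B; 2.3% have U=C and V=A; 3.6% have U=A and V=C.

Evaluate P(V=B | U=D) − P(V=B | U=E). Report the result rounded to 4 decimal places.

-0.3793

P(U=D) = 0.078 + 0.024 + 0.089 + 0.021 = 0.212; P(V=B | U=D) = 0.024/0.212 = 0.11321.
P(U=E) = 0.073 + 0.099 + 0.020 + 0.009 = 0.201; P(V=B | U=E) = 0.099/0.201 = 0.49254.
Difference = -0.3793.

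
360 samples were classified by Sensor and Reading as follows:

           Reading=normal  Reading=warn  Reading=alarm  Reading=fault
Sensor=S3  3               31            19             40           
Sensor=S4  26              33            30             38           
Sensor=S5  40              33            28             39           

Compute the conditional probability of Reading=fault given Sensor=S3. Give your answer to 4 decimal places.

Total with Sensor=S3: 3 + 31 + 19 + 40 = 93.
P(Reading=fault | Sensor=S3) = 40/93 = 0.4301.

0.4301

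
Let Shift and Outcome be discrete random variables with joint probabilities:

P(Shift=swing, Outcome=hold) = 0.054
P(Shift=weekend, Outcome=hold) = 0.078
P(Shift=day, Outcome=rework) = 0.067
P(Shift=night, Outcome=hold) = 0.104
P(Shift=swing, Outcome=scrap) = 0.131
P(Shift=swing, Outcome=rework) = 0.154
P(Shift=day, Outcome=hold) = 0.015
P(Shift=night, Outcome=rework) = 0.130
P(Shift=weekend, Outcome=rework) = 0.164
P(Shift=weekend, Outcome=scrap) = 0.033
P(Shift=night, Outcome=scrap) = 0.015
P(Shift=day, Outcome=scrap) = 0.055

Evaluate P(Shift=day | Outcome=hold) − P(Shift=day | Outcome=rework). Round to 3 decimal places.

P(Outcome=hold) = 0.015 + 0.054 + 0.104 + 0.078 = 0.251; P(Shift=day | Outcome=hold) = 0.015/0.251 = 0.0598.
P(Outcome=rework) = 0.067 + 0.154 + 0.130 + 0.164 = 0.515; P(Shift=day | Outcome=rework) = 0.067/0.515 = 0.1301.
Difference = -0.070.

-0.070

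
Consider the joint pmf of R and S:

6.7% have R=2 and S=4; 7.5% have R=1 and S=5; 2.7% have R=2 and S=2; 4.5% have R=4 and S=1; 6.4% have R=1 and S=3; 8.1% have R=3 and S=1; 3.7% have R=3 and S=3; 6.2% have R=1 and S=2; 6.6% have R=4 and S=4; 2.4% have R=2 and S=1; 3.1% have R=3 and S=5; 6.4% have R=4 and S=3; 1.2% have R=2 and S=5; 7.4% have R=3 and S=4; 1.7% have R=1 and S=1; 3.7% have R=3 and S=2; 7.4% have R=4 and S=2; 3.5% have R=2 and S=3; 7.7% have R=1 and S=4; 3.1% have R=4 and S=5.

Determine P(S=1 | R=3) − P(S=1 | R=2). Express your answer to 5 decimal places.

P(R=3) = 0.081 + 0.037 + 0.037 + 0.074 + 0.031 = 0.260; P(S=1 | R=3) = 0.081/0.260 = 0.311538.
P(R=2) = 0.024 + 0.027 + 0.035 + 0.067 + 0.012 = 0.165; P(S=1 | R=2) = 0.024/0.165 = 0.145455.
Difference = 0.16608.

0.16608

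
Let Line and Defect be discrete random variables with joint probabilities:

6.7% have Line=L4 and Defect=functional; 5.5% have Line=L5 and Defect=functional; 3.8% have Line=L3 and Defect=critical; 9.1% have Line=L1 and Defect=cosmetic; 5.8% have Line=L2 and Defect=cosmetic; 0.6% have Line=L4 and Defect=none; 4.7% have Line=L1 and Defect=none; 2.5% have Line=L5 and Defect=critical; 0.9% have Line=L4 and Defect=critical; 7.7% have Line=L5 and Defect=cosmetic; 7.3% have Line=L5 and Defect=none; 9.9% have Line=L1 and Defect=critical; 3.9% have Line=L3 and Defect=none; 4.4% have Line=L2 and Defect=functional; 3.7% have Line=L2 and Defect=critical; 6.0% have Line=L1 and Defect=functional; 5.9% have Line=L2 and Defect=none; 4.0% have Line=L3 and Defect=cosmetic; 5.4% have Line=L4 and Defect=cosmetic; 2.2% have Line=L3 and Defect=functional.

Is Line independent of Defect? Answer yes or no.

no

P(Line=L1) = 0.297 and P(Defect=critical) = 0.208, so their product is 0.06178, but P(Line=L1, Defect=critical) = 0.099. Since these differ, Line and Defect are not independent.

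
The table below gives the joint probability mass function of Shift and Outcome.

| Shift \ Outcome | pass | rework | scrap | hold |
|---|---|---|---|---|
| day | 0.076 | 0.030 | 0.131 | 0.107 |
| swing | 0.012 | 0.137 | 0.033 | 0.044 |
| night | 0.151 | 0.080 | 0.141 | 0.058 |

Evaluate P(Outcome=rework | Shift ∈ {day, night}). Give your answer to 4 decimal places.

0.1421

P(Shift=day) = 0.076 + 0.030 + 0.131 + 0.107 = 0.344.
P(Shift=night) = 0.151 + 0.080 + 0.141 + 0.058 = 0.430.
P(Shift ∈ {day, night}) = 0.344 + 0.430 = 0.774; P(Outcome=rework, Shift ∈ {day, night}) = 0.030 + 0.080 = 0.110.
P(Outcome=rework | Shift ∈ {day, night}) = 0.110/0.774 = 0.1421.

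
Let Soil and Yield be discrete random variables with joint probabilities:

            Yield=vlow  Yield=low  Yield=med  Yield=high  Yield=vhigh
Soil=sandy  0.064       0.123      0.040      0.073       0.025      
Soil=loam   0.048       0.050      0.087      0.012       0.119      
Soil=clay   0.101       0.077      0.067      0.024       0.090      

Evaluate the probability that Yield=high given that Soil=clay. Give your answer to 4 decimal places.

0.0669

P(Soil=clay) = 0.101 + 0.077 + 0.067 + 0.024 + 0.090 = 0.359.
P(Yield=high | Soil=clay) = 0.024/0.359 = 0.0669.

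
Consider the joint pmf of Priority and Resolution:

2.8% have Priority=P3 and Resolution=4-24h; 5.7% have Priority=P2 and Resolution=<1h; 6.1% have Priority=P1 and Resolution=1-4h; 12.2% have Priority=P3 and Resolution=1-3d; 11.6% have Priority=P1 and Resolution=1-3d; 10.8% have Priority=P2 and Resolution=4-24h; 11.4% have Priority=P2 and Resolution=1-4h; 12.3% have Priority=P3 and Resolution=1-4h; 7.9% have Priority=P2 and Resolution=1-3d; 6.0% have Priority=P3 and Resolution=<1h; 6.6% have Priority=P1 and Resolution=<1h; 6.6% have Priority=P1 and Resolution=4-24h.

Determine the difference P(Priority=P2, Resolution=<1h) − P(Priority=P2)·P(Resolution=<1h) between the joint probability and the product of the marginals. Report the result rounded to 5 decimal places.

P(Priority=P2) = 0.057 + 0.114 + 0.108 + 0.079 = 0.358.
P(Resolution=<1h) = 0.066 + 0.057 + 0.060 = 0.183.
P(Priority=P2, Resolution=<1h) − P(Priority=P2)P(Resolution=<1h) = 0.057 − 0.358×0.183 = -0.00851.

-0.00851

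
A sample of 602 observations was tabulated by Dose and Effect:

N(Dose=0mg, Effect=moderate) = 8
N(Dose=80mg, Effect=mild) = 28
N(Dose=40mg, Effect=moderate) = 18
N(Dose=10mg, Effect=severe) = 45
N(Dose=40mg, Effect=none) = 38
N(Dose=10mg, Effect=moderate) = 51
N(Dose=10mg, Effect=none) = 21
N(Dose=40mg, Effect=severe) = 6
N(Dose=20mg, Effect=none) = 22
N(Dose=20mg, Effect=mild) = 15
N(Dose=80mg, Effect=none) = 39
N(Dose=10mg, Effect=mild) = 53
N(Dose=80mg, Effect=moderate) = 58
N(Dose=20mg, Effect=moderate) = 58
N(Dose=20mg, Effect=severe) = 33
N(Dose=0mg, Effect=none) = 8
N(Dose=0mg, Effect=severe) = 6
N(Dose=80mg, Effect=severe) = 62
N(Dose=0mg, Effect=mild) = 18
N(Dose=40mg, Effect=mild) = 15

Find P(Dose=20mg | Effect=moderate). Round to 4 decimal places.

0.3005

Total with Effect=moderate: 8 + 51 + 58 + 18 + 58 = 193.
P(Dose=20mg | Effect=moderate) = 58/193 = 0.3005.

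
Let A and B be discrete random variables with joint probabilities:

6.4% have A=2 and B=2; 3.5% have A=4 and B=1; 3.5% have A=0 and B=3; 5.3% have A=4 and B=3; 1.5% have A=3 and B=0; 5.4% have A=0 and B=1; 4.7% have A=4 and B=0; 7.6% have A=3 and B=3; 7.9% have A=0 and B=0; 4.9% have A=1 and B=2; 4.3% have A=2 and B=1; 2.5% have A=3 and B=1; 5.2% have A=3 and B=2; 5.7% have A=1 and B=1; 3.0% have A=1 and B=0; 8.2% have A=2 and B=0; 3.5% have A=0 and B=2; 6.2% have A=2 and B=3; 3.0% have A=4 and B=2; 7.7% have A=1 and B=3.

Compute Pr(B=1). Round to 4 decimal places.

P(B=1) = 0.054 + 0.057 + 0.043 + 0.025 + 0.035 = 0.214.

0.2140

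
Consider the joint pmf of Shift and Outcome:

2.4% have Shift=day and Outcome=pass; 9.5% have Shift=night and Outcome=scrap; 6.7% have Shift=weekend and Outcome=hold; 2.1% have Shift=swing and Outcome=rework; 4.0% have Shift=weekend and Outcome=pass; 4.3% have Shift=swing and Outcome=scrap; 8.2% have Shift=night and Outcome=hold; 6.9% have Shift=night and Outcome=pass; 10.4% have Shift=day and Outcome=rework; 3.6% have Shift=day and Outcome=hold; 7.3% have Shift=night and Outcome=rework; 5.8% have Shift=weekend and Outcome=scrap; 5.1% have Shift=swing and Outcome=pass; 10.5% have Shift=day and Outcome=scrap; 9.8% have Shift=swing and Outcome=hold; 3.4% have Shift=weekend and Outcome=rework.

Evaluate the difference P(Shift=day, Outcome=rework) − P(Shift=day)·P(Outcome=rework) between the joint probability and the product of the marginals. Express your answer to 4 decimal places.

0.0416

P(Shift=day) = 0.024 + 0.104 + 0.105 + 0.036 = 0.269.
P(Outcome=rework) = 0.104 + 0.021 + 0.073 + 0.034 = 0.232.
P(Shift=day, Outcome=rework) − P(Shift=day)P(Outcome=rework) = 0.104 − 0.269×0.232 = 0.0416.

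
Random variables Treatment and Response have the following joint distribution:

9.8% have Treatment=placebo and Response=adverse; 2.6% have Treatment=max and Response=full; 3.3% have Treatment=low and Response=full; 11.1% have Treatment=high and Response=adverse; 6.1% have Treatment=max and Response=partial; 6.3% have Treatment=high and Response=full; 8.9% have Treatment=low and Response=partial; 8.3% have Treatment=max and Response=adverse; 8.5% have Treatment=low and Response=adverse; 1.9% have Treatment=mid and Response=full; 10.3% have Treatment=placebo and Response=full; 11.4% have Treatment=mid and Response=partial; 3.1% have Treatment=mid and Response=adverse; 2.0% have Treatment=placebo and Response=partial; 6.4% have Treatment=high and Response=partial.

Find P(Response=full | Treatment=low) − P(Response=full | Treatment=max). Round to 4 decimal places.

P(Treatment=low) = 0.089 + 0.033 + 0.085 = 0.207; P(Response=full | Treatment=low) = 0.033/0.207 = 0.15942.
P(Treatment=max) = 0.061 + 0.026 + 0.083 = 0.170; P(Response=full | Treatment=max) = 0.026/0.170 = 0.15294.
Difference = 0.0065.

0.0065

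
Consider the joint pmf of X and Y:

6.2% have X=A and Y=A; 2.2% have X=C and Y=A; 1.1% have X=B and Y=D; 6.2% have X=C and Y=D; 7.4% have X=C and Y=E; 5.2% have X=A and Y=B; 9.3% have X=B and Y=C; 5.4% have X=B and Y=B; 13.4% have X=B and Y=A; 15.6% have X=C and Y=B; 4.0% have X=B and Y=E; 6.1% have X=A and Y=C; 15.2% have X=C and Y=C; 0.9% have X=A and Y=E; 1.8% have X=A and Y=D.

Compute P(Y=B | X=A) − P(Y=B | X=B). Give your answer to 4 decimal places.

P(X=A) = 0.062 + 0.052 + 0.061 + 0.018 + 0.009 = 0.202; P(Y=B | X=A) = 0.052/0.202 = 0.25743.
P(X=B) = 0.134 + 0.054 + 0.093 + 0.011 + 0.040 = 0.332; P(Y=B | X=B) = 0.054/0.332 = 0.16265.
Difference = 0.0948.

0.0948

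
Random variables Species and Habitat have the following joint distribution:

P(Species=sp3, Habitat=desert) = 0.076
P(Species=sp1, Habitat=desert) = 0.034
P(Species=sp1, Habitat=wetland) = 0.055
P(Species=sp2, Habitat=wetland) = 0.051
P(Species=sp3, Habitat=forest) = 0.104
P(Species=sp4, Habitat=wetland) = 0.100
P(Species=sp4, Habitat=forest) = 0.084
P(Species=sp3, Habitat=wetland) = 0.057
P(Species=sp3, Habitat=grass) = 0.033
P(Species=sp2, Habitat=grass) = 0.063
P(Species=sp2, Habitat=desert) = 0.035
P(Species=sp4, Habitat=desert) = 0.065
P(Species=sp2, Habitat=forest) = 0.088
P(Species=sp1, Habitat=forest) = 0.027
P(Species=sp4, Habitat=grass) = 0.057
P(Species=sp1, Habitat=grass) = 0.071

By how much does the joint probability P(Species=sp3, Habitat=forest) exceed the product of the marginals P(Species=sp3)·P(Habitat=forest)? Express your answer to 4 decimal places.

P(Species=sp3) = 0.104 + 0.033 + 0.057 + 0.076 = 0.270.
P(Habitat=forest) = 0.027 + 0.088 + 0.104 + 0.084 = 0.303.
P(Species=sp3, Habitat=forest) − P(Species=sp3)P(Habitat=forest) = 0.104 − 0.270×0.303 = 0.0222.

0.0222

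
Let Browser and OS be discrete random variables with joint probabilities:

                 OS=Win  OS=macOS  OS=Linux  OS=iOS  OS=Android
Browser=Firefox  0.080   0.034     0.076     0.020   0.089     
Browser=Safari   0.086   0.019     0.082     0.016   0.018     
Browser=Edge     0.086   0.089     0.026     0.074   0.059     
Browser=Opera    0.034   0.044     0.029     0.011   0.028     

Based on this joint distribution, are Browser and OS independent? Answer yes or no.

no

P(Browser=Edge) = 0.334 and P(OS=Linux) = 0.213, so their product is 0.07114, but P(Browser=Edge, OS=Linux) = 0.026. Since these differ, Browser and OS are not independent.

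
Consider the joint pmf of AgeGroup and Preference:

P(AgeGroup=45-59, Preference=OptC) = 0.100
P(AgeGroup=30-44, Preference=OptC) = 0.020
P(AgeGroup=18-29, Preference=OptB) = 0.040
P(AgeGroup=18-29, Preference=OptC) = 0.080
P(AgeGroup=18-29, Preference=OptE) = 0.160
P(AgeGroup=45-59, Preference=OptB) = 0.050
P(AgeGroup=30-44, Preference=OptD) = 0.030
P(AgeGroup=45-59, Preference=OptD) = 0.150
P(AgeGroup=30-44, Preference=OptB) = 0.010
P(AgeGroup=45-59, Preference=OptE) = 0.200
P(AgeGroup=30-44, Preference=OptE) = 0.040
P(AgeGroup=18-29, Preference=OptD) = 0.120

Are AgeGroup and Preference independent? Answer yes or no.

Every cell satisfies P(AgeGroup,Preference) = P(AgeGroup)·P(Preference). For instance P(AgeGroup=18-29) = 0.400, P(Preference=OptD) = 0.300, and 0.400×0.300 = 0.120 matches the joint entry. So AgeGroup and Preference are independent.

yes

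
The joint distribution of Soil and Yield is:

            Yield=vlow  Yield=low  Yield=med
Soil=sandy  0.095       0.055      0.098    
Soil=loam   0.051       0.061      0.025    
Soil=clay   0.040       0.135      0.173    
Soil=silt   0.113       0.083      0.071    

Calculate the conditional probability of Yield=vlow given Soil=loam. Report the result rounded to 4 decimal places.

P(Soil=loam) = 0.051 + 0.061 + 0.025 = 0.137.
P(Yield=vlow | Soil=loam) = 0.051/0.137 = 0.3723.

0.3723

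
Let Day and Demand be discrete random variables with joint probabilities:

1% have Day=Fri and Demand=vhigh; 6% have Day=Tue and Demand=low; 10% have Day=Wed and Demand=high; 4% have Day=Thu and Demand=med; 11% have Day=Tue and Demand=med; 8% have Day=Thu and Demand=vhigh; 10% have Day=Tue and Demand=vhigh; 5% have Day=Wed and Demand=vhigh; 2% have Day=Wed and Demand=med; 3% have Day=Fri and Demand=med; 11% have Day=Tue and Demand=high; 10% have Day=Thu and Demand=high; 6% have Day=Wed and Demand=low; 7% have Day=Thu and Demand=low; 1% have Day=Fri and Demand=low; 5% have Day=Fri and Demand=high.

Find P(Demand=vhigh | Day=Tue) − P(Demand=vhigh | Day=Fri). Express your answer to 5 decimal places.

P(Day=Tue) = 0.06 + 0.11 + 0.11 + 0.10 = 0.38; P(Demand=vhigh | Day=Tue) = 0.10/0.38 = 0.263158.
P(Day=Fri) = 0.01 + 0.03 + 0.05 + 0.01 = 0.10; P(Demand=vhigh | Day=Fri) = 0.01/0.10 = 0.100000.
Difference = 0.16316.

0.16316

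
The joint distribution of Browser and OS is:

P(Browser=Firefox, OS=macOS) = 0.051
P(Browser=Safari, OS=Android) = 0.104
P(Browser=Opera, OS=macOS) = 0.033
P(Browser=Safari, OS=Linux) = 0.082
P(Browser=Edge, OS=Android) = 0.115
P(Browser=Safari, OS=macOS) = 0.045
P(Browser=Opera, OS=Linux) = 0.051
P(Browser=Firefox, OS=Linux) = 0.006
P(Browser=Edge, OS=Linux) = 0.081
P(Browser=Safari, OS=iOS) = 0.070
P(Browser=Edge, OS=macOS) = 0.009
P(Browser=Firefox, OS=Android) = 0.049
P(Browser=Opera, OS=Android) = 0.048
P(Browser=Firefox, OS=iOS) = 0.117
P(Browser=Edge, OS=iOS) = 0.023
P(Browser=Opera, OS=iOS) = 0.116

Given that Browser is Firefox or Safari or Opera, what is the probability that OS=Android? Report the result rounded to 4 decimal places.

P(Browser=Firefox) = 0.051 + 0.006 + 0.117 + 0.049 = 0.223.
P(Browser=Safari) = 0.045 + 0.082 + 0.070 + 0.104 = 0.301.
P(Browser=Opera) = 0.033 + 0.051 + 0.116 + 0.048 = 0.248.
P(Browser ∈ {Firefox, Safari, Opera}) = 0.223 + 0.301 + 0.248 = 0.772; P(OS=Android, Browser ∈ {Firefox, Safari, Opera}) = 0.049 + 0.104 + 0.048 = 0.201.
P(OS=Android | Browser ∈ {Firefox, Safari, Opera}) = 0.201/0.772 = 0.2604.

0.2604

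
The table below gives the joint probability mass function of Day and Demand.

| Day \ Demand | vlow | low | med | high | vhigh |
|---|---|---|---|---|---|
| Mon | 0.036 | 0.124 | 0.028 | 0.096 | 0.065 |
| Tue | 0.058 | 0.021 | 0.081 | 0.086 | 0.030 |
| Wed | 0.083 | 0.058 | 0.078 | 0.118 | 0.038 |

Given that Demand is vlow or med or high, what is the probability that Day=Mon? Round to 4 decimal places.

0.2410

P(Demand=vlow) = 0.036 + 0.058 + 0.083 = 0.177.
P(Demand=med) = 0.028 + 0.081 + 0.078 = 0.187.
P(Demand=high) = 0.096 + 0.086 + 0.118 = 0.300.
P(Demand ∈ {vlow, med, high}) = 0.177 + 0.187 + 0.300 = 0.664; P(Day=Mon, Demand ∈ {vlow, med, high}) = 0.036 + 0.028 + 0.096 = 0.160.
P(Day=Mon | Demand ∈ {vlow, med, high}) = 0.160/0.664 = 0.2410.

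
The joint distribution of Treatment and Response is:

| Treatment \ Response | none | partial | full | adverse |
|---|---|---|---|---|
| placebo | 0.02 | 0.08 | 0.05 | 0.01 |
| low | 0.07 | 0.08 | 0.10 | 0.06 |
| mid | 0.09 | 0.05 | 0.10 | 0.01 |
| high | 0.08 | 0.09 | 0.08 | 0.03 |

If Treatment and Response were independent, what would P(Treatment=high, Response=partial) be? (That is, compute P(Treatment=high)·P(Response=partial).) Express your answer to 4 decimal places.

0.0840

P(Treatment=high) = 0.08 + 0.09 + 0.08 + 0.03 = 0.28.
P(Response=partial) = 0.08 + 0.08 + 0.05 + 0.09 = 0.30.
Product: 0.28 × 0.30 = 0.0840.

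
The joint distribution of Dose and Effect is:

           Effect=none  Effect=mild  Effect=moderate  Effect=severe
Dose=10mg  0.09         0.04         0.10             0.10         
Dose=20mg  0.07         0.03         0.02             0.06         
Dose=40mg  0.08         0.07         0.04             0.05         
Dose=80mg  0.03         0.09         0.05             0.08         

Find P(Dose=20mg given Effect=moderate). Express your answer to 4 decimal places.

0.0952

P(Effect=moderate) = 0.10 + 0.02 + 0.04 + 0.05 = 0.21.
P(Dose=20mg | Effect=moderate) = 0.02/0.21 = 0.0952.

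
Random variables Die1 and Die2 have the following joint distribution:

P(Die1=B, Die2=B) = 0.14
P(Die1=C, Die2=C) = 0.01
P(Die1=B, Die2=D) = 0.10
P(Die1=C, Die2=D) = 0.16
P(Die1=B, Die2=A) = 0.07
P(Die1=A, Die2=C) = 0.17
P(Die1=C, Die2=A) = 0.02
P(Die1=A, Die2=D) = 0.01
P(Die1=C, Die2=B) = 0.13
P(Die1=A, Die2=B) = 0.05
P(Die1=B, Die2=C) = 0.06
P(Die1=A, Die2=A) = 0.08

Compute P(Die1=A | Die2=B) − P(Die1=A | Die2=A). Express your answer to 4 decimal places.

P(Die2=B) = 0.05 + 0.14 + 0.13 = 0.32; P(Die1=A | Die2=B) = 0.05/0.32 = 0.15625.
P(Die2=A) = 0.08 + 0.07 + 0.02 = 0.17; P(Die1=A | Die2=A) = 0.08/0.17 = 0.47059.
Difference = -0.3143.

-0.3143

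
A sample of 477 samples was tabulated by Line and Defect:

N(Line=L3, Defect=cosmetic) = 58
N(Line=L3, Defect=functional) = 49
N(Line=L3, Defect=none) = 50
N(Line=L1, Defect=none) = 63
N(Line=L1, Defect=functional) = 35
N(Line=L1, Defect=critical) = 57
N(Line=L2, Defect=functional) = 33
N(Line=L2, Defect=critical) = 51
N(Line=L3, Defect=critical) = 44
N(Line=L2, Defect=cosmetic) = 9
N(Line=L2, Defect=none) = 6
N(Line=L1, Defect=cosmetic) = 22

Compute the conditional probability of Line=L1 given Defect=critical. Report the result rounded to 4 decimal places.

Total with Defect=critical: 57 + 51 + 44 = 152.
P(Line=L1 | Defect=critical) = 57/152 = 0.3750.

0.3750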